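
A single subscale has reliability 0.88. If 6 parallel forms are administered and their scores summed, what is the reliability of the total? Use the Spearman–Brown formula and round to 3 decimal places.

0.978

ρ_k = kρ / (1 + (k−1)ρ) = 6·0.88 / (1 + 5·0.88) = 5.280 / 5.400 = 0.978.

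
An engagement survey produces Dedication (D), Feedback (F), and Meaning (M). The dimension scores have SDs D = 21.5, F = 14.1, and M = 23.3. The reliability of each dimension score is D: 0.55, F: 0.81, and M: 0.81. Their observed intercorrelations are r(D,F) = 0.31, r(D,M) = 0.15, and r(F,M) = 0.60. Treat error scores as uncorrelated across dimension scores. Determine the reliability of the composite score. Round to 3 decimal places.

0.820

Var(D+F+M) = 21.5² + 14.1² + 23.3² + 2·[21.5·14.1·0.31 + 21.5·23.3·0.15 + 14.1·23.3·0.60] = 1203.95 + 732.474 = 1936.42.
Under uncorrelated errors the observed covariances equal the true-score covariances, so only the own-variance terms attenuate.
True-score variance = [21.5²·0.55 + 14.1²·0.81 + 23.3²·0.81] + 732.474 = 855.014 + 732.474 = 1587.49.
Reliability = 1587.49 / 1936.42 = 0.820.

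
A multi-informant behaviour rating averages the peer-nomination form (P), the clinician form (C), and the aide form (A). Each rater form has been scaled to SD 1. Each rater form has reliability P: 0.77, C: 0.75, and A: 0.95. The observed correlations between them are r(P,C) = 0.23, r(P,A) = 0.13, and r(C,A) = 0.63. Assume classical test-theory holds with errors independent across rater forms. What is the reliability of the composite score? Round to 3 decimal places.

Var(P+C+A) = 3 + 2·[0.23 + 0.13 + 0.63] = 3 + 1.98 = 4.98.
Under uncorrelated errors the observed covariances equal the true-score covariances, so only the own-variance terms attenuate.
True-score variance = [0.77 + 0.75 + 0.95] + 1.98 = 2.47 + 1.98 = 4.45.
Reliability = 4.45 / 4.98 = 0.894.

0.894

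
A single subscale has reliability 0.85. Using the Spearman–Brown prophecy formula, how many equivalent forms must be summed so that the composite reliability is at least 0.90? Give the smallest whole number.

2

k ≥ ρ*(1−ρ₁)/(ρ₁(1−ρ*)) = 0.90·0.15 / (0.85·0.10) = 1.588.
Smallest integer k = 2.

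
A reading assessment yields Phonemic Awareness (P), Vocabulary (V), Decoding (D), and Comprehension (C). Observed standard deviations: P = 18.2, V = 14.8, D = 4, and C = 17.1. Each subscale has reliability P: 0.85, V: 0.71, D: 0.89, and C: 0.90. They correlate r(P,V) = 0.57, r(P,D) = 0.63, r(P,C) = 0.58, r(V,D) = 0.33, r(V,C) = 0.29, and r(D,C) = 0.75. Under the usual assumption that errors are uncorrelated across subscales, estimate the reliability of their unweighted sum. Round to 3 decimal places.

Var(P+V+D+C) = 18.2² + 14.8² + 4² + 17.1² + 2·[18.2·14.8·0.57 + 18.2·4·0.63 + 18.2·17.1·0.58 + 14.8·4·0.33 + 14.8·17.1·0.29 + 4·17.1·0.75] = 858.69 + 1048.27 = 1906.96.
Under uncorrelated errors the observed covariances equal the true-score covariances, so only the own-variance terms attenuate.
True-score variance = [18.2²·0.85 + 14.8²·0.71 + 4²·0.89 + 17.1²·0.90] + 1048.27 = 714.481 + 1048.27 = 1762.75.
Reliability = 1762.75 / 1906.96 = 0.924.

0.924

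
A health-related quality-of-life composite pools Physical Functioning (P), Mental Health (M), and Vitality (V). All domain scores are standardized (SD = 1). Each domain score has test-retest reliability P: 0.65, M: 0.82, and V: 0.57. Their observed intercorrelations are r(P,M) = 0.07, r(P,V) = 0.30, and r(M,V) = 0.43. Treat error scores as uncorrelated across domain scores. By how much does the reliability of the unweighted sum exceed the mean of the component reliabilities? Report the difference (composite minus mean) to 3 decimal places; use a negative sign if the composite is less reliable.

Var(sum) = 3 + 1.6 = 4.6; true-score variance = 2.04 + 1.6 = 3.64; composite reliability = 0.7913.
Mean component reliability = 0.6800.
Difference = 0.7913 − 0.6800 = 0.111.

0.111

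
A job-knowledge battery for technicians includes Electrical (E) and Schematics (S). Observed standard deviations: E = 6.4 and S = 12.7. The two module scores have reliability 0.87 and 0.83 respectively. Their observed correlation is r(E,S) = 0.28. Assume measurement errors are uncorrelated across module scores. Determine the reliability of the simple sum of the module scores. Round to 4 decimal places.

0.8678

Var(E+S) = 6.4² + 12.7² + 2·[6.4·12.7·0.28] = 202.25 + 45.5168 = 247.767.
With uncorrelated errors the cross-covariances are all true-score covariance, so they carry over unchanged; only the diagonal terms shrink to ρᵢσᵢ².
True-score variance = [6.4²·0.87 + 12.7²·0.83] + 45.5168 = 169.506 + 45.5168 = 215.023.
Reliability = 215.023 / 247.767 = 0.8678.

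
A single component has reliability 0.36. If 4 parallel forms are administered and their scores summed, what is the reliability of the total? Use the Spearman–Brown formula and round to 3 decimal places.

0.692

ρ_k = kρ / (1 + (k−1)ρ) = 4·0.36 / (1 + 3·0.36) = 1.440 / 2.080 = 0.692.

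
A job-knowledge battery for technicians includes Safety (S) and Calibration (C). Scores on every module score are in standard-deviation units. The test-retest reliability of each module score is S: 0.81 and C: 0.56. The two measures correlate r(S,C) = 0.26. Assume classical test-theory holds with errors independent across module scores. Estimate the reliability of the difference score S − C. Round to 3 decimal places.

Var(S−C) = 1 + 1 − 2·0.26 = 2 − 0.52 = 1.48.
Under uncorrelated errors the observed covariances equal the true-score covariances, so only the own-variance terms attenuate.
True-score variance = [0.81 + 0.56] − 0.52 = 1.37 − 0.52 = 0.85.
Reliability = 0.85 / 1.48 = 0.574.

0.574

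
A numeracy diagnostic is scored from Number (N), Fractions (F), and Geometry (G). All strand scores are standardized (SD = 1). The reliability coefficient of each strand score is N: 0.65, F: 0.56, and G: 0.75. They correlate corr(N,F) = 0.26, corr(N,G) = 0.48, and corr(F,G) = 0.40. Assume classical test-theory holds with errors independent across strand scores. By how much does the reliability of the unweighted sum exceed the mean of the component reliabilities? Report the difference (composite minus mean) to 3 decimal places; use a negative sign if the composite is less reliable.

0.150

Var(sum) = 3 + 2.28 = 5.28; true-score variance = 1.96 + 2.28 = 4.24; composite reliability = 0.8030.
Mean component reliability = 0.6533.
Difference = 0.8030 − 0.6533 = 0.150.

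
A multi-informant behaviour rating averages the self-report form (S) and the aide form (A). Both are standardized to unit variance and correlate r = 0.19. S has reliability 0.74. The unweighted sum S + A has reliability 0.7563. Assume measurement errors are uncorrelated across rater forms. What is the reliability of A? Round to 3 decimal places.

0.680

Var(S+A) = 2 + 2·0.19 = 2.380.
True-score variance = ρ_S + ρ_A + 2·0.19, so 0.7563 = (0.74 + ρ_A + 0.38) / 2.380.
ρ_A = 0.7563·2.380 − 0.74 − 0.38 = 0.680.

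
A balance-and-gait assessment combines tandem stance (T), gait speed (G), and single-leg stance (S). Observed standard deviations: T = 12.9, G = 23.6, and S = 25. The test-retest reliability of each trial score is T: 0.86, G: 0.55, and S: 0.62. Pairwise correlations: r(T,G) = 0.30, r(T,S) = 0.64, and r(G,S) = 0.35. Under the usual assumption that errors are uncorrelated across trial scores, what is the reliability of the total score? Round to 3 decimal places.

Var(T+G+S) = 12.9² + 23.6² + 25² + 2·[12.9·23.6·0.30 + 12.9·25·0.64 + 23.6·25·0.35] = 1348.37 + 1008.46 = 2356.83.
Because errors are independent across components, Cov(Tᵢ,Tⱼ) = Cov(Xᵢ,Xⱼ); the off-diagonal part of the true-score variance is the same as above.
True-score variance = [12.9²·0.86 + 23.6²·0.55 + 25²·0.62] + 1008.46 = 836.941 + 1008.46 = 1845.4.
Reliability = 1845.4 / 2356.83 = 0.783.

0.783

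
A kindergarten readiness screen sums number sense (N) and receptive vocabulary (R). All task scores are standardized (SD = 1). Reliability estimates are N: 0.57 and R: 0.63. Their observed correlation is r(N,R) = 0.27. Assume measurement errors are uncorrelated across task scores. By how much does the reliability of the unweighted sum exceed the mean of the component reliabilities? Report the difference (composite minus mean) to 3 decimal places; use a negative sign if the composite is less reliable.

0.085

Var(sum) = 2 + 0.54 = 2.54; true-score variance = 1.2 + 0.54 = 1.74; composite reliability = 0.6850.
Mean component reliability = 0.6000.
Difference = 0.6850 − 0.6000 = 0.085.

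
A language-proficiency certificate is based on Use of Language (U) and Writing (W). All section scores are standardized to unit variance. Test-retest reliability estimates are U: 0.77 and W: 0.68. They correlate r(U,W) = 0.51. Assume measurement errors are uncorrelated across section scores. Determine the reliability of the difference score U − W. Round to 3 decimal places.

Var(U−W) = 1 + 1 − 2·0.51 = 2 − 1.02 = 0.98.
Because errors are independent across components, Cov(Tᵢ,Tⱼ) = Cov(Xᵢ,Xⱼ); the off-diagonal part of the true-score variance is the same as above.
True-score variance = [0.77 + 0.68] − 1.02 = 1.45 − 1.02 = 0.43.
Reliability = 0.43 / 0.98 = 0.439.

0.439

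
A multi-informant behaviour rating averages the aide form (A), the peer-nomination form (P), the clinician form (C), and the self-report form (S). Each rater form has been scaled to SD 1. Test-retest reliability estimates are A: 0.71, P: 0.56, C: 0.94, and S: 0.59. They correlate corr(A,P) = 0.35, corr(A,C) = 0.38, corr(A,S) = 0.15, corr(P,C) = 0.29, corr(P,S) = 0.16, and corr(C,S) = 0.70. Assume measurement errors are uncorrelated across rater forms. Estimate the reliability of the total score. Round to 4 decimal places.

0.8511

Var(A+P+C+S) = 4 + 2·[0.35 + 0.38 + 0.15 + 0.29 + 0.16 + 0.70] = 4 + 4.06 = 8.06.
With uncorrelated errors the cross-covariances are all true-score covariance, so they carry over unchanged; only the diagonal terms shrink to ρᵢσᵢ².
True-score variance = [0.71 + 0.56 + 0.94 + 0.59] + 4.06 = 2.8 + 4.06 = 6.86.
Reliability = 6.86 / 8.06 = 0.8511.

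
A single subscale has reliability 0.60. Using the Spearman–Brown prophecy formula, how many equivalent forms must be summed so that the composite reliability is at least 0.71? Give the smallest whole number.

2

k ≥ ρ*(1−ρ₁)/(ρ₁(1−ρ*)) = 0.71·0.40 / (0.60·0.29) = 1.632.
Smallest integer k = 2.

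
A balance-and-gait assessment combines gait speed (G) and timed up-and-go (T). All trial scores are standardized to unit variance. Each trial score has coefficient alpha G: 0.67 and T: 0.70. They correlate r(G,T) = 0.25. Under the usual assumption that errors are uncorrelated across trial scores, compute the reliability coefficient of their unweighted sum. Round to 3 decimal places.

Var(G+T) = 2 + 2·[0.25] = 2 + 0.5 = 2.5.
Because errors are independent across components, Cov(Tᵢ,Tⱼ) = Cov(Xᵢ,Xⱼ); the off-diagonal part of the true-score variance is the same as above.
True-score variance = [0.67 + 0.70] + 0.5 = 1.37 + 0.5 = 1.87.
Reliability = 1.87 / 2.5 = 0.748.

0.748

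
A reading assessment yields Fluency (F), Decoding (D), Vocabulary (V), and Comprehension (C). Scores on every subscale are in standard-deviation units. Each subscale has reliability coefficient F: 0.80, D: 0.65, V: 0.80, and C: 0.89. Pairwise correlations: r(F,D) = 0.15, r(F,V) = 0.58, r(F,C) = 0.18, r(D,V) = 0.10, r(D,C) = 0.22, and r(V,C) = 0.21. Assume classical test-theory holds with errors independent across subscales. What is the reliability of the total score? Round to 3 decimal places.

Var(F+D+V+C) = 4 + 2·[0.15 + 0.58 + 0.18 + 0.10 + 0.22 + 0.21] = 4 + 2.88 = 6.88.
Because errors are independent across components, Cov(Tᵢ,Tⱼ) = Cov(Xᵢ,Xⱼ); the off-diagonal part of the true-score variance is the same as above.
True-score variance = [0.80 + 0.65 + 0.80 + 0.89] + 2.88 = 3.14 + 2.88 = 6.02.
Reliability = 6.02 / 6.88 = 0.875.

0.875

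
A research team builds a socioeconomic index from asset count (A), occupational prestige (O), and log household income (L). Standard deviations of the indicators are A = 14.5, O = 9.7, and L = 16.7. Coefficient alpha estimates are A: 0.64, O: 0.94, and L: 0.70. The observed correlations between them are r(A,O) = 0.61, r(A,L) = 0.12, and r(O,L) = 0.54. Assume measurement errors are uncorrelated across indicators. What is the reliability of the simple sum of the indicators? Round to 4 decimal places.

Var(A+O+L) = 14.5² + 9.7² + 16.7² + 2·[14.5·9.7·0.61 + 14.5·16.7·0.12 + 9.7·16.7·0.54] = 583.23 + 404.658 = 987.888.
Because errors are independent across components, Cov(Tᵢ,Tⱼ) = Cov(Xᵢ,Xⱼ); the off-diagonal part of the true-score variance is the same as above.
True-score variance = [14.5²·0.64 + 9.7²·0.94 + 16.7²·0.70] + 404.658 = 418.228 + 404.658 = 822.886.
Reliability = 822.886 / 987.888 = 0.8330.

0.8330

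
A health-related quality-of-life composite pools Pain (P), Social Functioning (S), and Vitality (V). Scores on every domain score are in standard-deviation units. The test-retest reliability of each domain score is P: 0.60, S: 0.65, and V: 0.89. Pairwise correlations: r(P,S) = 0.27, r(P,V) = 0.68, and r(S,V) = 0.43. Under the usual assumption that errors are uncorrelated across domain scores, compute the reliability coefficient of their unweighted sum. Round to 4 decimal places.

0.8507

Var(P+S+V) = 3 + 2·[0.27 + 0.68 + 0.43] = 3 + 2.76 = 5.76.
Because errors are independent across components, Cov(Tᵢ,Tⱼ) = Cov(Xᵢ,Xⱼ); the off-diagonal part of the true-score variance is the same as above.
True-score variance = [0.60 + 0.65 + 0.89] + 2.76 = 2.14 + 2.76 = 4.9.
Reliability = 4.9 / 5.76 = 0.8507.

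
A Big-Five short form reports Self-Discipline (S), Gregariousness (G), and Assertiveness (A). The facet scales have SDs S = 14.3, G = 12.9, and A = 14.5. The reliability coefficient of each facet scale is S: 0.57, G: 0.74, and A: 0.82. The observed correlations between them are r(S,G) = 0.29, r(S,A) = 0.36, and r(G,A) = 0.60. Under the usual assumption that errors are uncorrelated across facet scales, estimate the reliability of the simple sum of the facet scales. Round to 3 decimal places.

Var(S+G+A) = 14.3² + 12.9² + 14.5² + 2·[14.3·12.9·0.29 + 14.3·14.5·0.36 + 12.9·14.5·0.60] = 581.15 + 480.745 = 1061.89.
Because errors are independent across components, Cov(Tᵢ,Tⱼ) = Cov(Xᵢ,Xⱼ); the off-diagonal part of the true-score variance is the same as above.
True-score variance = [14.3²·0.57 + 12.9²·0.74 + 14.5²·0.82] + 480.745 = 412.108 + 480.745 = 892.852.
Reliability = 892.852 / 1061.89 = 0.841.

0.841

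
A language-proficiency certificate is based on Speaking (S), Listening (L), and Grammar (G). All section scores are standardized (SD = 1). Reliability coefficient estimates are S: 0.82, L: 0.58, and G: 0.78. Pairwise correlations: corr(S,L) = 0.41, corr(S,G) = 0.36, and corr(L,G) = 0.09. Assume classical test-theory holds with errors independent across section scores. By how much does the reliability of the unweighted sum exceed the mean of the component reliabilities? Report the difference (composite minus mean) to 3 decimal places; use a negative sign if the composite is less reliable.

0.100

Var(sum) = 3 + 1.72 = 4.72; true-score variance = 2.18 + 1.72 = 3.9; composite reliability = 0.8263.
Mean component reliability = 0.7267.
Difference = 0.8263 − 0.7267 = 0.100.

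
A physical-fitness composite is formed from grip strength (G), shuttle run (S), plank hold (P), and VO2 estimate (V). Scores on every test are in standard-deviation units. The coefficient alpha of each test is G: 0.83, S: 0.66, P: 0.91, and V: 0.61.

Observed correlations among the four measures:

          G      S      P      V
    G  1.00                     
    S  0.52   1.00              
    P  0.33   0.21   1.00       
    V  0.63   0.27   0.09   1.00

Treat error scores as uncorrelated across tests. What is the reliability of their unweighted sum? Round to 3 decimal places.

0.878

Var(G+S+P+V) = 4 + 2·[0.52 + 0.33 + 0.63 + 0.21 + 0.27 + 0.09] = 4 + 4.1 = 8.1.
Because errors are independent across components, Cov(Tᵢ,Tⱼ) = Cov(Xᵢ,Xⱼ); the off-diagonal part of the true-score variance is the same as above.
True-score variance = [0.83 + 0.66 + 0.91 + 0.61] + 4.1 = 3.01 + 4.1 = 7.11.
Reliability = 7.11 / 8.1 = 0.878.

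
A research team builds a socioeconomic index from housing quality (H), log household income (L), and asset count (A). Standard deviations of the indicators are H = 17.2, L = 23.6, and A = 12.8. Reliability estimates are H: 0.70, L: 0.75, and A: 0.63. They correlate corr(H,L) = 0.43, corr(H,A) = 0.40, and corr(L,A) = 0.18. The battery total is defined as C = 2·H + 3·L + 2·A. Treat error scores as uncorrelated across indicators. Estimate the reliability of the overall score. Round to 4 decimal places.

0.8204

Var(C) = 2²·17.2² + 3²·23.6² + 2²·12.8² + 2·[6·17.2·23.6·0.43 + 4·17.2·12.8·0.40 + 6·23.6·12.8·0.18] = 6851.36 + 3451.55 = 10302.9.
With uncorrelated errors the cross-covariances are all true-score covariance, so they carry over unchanged; only the diagonal terms shrink to ρᵢσᵢ².
True-score variance = [2²·17.2²·0.70 + 3²·23.6²·0.75 + 2²·12.8²·0.63] + 3451.55 = 5000.71 + 3451.55 = 8452.26.
Reliability = 8452.26 / 10302.9 = 0.8204.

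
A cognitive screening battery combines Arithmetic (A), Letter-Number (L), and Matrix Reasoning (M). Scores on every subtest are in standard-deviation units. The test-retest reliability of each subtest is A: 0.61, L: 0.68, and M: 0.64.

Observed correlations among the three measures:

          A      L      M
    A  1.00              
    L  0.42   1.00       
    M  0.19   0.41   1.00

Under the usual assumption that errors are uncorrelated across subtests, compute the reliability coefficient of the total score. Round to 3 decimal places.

0.788

Var(A+L+M) = 3 + 2·[0.42 + 0.19 + 0.41] = 3 + 2.04 = 5.04.
Because errors are independent across components, Cov(Tᵢ,Tⱼ) = Cov(Xᵢ,Xⱼ); the off-diagonal part of the true-score variance is the same as above.
True-score variance = [0.61 + 0.68 + 0.64] + 2.04 = 1.93 + 2.04 = 3.97.
Reliability = 3.97 / 5.04 = 0.788.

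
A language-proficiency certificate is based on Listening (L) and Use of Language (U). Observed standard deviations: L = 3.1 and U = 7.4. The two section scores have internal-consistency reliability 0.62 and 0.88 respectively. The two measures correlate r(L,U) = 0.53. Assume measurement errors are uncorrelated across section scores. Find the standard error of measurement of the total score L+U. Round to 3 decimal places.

3.197

Var(total) = 64.37 + 24.3164 = 88.6864.
True-score variance = 54.147 + 24.3164 = 78.4634, so reliability = 0.8847.
Error variance = 88.6864 − 78.4634 = 10.223; SEM = √10.223 = 3.197.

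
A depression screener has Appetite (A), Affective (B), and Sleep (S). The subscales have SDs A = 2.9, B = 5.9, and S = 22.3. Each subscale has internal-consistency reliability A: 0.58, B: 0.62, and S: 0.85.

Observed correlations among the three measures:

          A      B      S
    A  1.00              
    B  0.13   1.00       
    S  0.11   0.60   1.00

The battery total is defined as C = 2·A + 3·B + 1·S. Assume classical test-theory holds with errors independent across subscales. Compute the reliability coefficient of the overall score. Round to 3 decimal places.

Var(C) = 2²·2.9² + 3²·5.9² + 22.3² + 2·[6·2.9·5.9·0.13 + 2·2.9·22.3·0.11 + 3·5.9·22.3·0.60] = 844.22 + 528.798 = 1373.02.
With uncorrelated errors the cross-covariances are all true-score covariance, so they carry over unchanged; only the diagonal terms shrink to ρᵢσᵢ².
True-score variance = [2²·2.9²·0.58 + 3²·5.9²·0.62 + 22.3²·0.85] + 528.798 = 636.447 + 528.798 = 1165.25.
Reliability = 1165.25 / 1373.02 = 0.849.

0.849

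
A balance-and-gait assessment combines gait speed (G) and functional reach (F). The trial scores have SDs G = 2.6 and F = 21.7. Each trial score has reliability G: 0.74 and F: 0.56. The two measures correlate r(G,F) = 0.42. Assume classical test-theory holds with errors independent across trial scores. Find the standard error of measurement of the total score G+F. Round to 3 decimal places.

Var(total) = 477.65 + 47.3928 = 525.043.
True-score variance = 268.701 + 47.3928 = 316.094, so reliability = 0.6020.
Error variance = 525.043 − 316.094 = 208.949; SEM = √208.949 = 14.455.

14.455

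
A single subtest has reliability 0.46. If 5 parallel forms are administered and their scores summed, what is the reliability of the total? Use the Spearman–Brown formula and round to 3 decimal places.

0.810

ρ_k = kρ / (1 + (k−1)ρ) = 5·0.46 / (1 + 4·0.46) = 2.300 / 2.840 = 0.810.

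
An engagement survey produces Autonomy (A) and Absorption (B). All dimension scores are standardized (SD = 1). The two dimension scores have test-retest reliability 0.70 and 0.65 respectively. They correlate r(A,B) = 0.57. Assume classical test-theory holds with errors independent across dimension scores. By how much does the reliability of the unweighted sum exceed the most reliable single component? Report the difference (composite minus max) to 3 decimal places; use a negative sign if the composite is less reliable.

0.093

Var(sum) = 2 + 1.14 = 3.14; true-score variance = 1.35 + 1.14 = 2.49; composite reliability = 0.7930.
Max component reliability = 0.7000.
Difference = 0.7930 − 0.7000 = 0.093.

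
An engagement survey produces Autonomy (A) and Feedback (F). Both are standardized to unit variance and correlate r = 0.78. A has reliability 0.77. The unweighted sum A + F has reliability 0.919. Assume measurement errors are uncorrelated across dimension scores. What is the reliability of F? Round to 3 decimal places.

Var(A+F) = 2 + 2·0.78 = 3.560.
True-score variance = ρ_A + ρ_F + 2·0.78, so 0.919 = (0.77 + ρ_F + 1.56) / 3.560.
ρ_F = 0.919·3.560 − 0.77 − 1.56 = 0.942.

0.942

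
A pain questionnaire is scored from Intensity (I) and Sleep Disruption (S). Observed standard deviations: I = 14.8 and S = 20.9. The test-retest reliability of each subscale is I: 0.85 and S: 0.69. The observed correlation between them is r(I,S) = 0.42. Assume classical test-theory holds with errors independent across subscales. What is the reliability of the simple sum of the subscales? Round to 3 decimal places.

Var(I+S) = 14.8² + 20.9² + 2·[14.8·20.9·0.42] = 655.85 + 259.829 = 915.679.
Because errors are independent across components, Cov(Tᵢ,Tⱼ) = Cov(Xᵢ,Xⱼ); the off-diagonal part of the true-score variance is the same as above.
True-score variance = [14.8²·0.85 + 20.9²·0.69] + 259.829 = 487.583 + 259.829 = 747.412.
Reliability = 747.412 / 915.679 = 0.816.

0.816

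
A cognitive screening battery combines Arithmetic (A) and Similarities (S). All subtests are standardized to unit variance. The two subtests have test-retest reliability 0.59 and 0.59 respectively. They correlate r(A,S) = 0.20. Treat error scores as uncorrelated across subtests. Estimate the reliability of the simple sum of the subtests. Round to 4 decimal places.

Var(A+S) = 2 + 2·[0.20] = 2 + 0.4 = 2.4.
Under uncorrelated errors the observed covariances equal the true-score covariances, so only the own-variance terms attenuate.
True-score variance = [0.59 + 0.59] + 0.4 = 1.18 + 0.4 = 1.58.
Reliability = 1.58 / 2.4 = 0.6583.

0.6583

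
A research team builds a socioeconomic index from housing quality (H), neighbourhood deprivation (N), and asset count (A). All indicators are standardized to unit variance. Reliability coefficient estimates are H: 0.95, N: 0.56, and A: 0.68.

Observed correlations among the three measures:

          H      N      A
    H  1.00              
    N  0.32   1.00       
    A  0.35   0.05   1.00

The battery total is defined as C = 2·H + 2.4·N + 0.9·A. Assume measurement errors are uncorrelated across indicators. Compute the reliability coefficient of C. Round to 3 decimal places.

0.802

Var(C) = 2² + 2.4² + 0.9² + 2·[4.8·0.32 + 1.8·0.35 + 2.16·0.05] = 10.57 + 4.548 = 15.118.
Because errors are independent across components, Cov(Tᵢ,Tⱼ) = Cov(Xᵢ,Xⱼ); the off-diagonal part of the true-score variance is the same as above.
True-score variance = [2²·0.95 + 2.4²·0.56 + 0.9²·0.68] + 4.548 = 7.5764 + 4.548 = 12.1244.
Reliability = 12.1244 / 15.118 = 0.802.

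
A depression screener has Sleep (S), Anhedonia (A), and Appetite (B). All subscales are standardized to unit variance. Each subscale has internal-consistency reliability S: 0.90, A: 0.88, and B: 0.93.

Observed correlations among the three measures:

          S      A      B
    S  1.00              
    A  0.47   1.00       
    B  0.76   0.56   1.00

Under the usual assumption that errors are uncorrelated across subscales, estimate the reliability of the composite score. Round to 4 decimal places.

0.9559

Var(S+A+B) = 3 + 2·[0.47 + 0.76 + 0.56] = 3 + 3.58 = 6.58.
Because errors are independent across components, Cov(Tᵢ,Tⱼ) = Cov(Xᵢ,Xⱼ); the off-diagonal part of the true-score variance is the same as above.
True-score variance = [0.90 + 0.88 + 0.93] + 3.58 = 2.71 + 3.58 = 6.29.
Reliability = 6.29 / 6.58 = 0.9559.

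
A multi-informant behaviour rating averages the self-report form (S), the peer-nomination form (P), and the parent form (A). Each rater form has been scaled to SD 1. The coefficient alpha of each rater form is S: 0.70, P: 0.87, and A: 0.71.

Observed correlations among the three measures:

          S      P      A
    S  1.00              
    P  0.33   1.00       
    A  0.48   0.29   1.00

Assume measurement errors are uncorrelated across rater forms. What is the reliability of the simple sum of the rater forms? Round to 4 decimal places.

Var(S+P+A) = 3 + 2·[0.33 + 0.48 + 0.29] = 3 + 2.2 = 5.2.
With uncorrelated errors the cross-covariances are all true-score covariance, so they carry over unchanged; only the diagonal terms shrink to ρᵢσᵢ².
True-score variance = [0.70 + 0.87 + 0.71] + 2.2 = 2.28 + 2.2 = 4.48.
Reliability = 4.48 / 5.2 = 0.8615.

0.8615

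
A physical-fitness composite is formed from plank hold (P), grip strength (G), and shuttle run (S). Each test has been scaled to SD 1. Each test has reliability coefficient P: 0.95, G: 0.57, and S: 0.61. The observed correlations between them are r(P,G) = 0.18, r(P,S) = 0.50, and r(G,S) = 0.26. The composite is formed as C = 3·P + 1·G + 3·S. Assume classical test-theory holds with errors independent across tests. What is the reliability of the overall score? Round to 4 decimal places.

0.8567

Var(C) = 3² + 1 + 3² + 2·[3·0.18 + 9·0.50 + 3·0.26] = 19 + 11.64 = 30.64.
With uncorrelated errors the cross-covariances are all true-score covariance, so they carry over unchanged; only the diagonal terms shrink to ρᵢσᵢ².
True-score variance = [3²·0.95 + 0.57 + 3²·0.61] + 11.64 = 14.61 + 11.64 = 26.25.
Reliability = 26.25 / 30.64 = 0.8567.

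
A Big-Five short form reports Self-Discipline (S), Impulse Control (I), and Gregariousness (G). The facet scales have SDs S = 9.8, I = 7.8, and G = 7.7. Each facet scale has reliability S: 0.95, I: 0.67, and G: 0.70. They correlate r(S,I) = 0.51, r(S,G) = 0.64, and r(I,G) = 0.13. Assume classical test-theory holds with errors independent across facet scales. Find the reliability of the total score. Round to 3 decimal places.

Var(S+I+G) = 9.8² + 7.8² + 7.7² + 2·[9.8·7.8·0.51 + 9.8·7.7·0.64 + 7.8·7.7·0.13] = 216.17 + 190.173 = 406.343.
Under uncorrelated errors the observed covariances equal the true-score covariances, so only the own-variance terms attenuate.
True-score variance = [9.8²·0.95 + 7.8²·0.67 + 7.7²·0.70] + 190.173 = 173.504 + 190.173 = 363.677.
Reliability = 363.677 / 406.343 = 0.895.

0.895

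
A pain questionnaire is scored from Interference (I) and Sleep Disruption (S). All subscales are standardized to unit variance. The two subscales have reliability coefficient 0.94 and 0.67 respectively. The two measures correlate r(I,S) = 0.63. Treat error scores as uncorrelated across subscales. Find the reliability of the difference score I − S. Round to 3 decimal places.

0.473

Var(I−S) = 1 + 1 − 2·0.63 = 2 − 1.26 = 0.74.
With uncorrelated errors the cross-covariances are all true-score covariance, so they carry over unchanged; only the diagonal terms shrink to ρᵢσᵢ².
True-score variance = [0.94 + 0.67] − 1.26 = 1.61 − 1.26 = 0.35.
Reliability = 0.35 / 0.74 = 0.473.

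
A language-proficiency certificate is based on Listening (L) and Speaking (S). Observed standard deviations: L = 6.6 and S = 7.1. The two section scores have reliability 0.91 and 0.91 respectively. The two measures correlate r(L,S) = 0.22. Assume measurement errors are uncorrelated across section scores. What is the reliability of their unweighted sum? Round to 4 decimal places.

0.9262

Var(L+S) = 6.6² + 7.1² + 2·[6.6·7.1·0.22] = 93.97 + 20.6184 = 114.588.
Under uncorrelated errors the observed covariances equal the true-score covariances, so only the own-variance terms attenuate.
True-score variance = [6.6²·0.91 + 7.1²·0.91] + 20.6184 = 85.5127 + 20.6184 = 106.131.
Reliability = 106.131 / 114.588 = 0.9262.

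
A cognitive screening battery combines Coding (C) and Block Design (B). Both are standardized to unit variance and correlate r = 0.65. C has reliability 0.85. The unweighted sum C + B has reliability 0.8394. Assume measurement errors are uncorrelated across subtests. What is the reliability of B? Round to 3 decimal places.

0.620

Var(C+B) = 2 + 2·0.65 = 3.300.
True-score variance = ρ_C + ρ_B + 2·0.65, so 0.8394 = (0.85 + ρ_B + 1.30) / 3.300.
ρ_B = 0.8394·3.300 − 0.85 − 1.30 = 0.620.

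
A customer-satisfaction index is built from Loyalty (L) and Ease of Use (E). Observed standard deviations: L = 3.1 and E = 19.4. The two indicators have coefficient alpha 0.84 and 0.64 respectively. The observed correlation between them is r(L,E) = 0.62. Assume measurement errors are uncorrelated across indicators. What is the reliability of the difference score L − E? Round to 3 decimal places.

Var(L−E) = 3.1² + 19.4² − 2·3.1·19.4·0.62 = 385.97 − 74.5736 = 311.396.
Because errors are independent across components, Cov(Tᵢ,Tⱼ) = Cov(Xᵢ,Xⱼ); the off-diagonal part of the true-score variance is the same as above.
True-score variance = [3.1²·0.84 + 19.4²·0.64] − 74.5736 = 248.943 − 74.5736 = 174.369.
Reliability = 174.369 / 311.396 = 0.560.

0.560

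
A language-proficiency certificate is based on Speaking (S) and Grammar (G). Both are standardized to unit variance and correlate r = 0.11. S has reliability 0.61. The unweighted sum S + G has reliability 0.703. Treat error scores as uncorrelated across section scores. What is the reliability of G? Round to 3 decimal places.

0.731

Var(S+G) = 2 + 2·0.11 = 2.220.
True-score variance = ρ_S + ρ_G + 2·0.11, so 0.703 = (0.61 + ρ_G + 0.22) / 2.220.
ρ_G = 0.703·2.220 − 0.61 − 0.22 = 0.731.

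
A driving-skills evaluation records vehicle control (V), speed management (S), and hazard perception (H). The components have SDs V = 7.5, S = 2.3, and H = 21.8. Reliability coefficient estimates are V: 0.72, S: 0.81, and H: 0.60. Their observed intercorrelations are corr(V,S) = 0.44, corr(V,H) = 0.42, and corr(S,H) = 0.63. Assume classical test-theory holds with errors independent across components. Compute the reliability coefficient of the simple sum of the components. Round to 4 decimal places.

0.7251

Var(V+S+H) = 7.5² + 2.3² + 21.8² + 2·[7.5·2.3·0.44 + 7.5·21.8·0.42 + 2.3·21.8·0.63] = 536.78 + 215.696 = 752.476.
With uncorrelated errors the cross-covariances are all true-score covariance, so they carry over unchanged; only the diagonal terms shrink to ρᵢσᵢ².
True-score variance = [7.5²·0.72 + 2.3²·0.81 + 21.8²·0.60] + 215.696 = 329.929 + 215.696 = 545.625.
Reliability = 545.625 / 752.476 = 0.7251.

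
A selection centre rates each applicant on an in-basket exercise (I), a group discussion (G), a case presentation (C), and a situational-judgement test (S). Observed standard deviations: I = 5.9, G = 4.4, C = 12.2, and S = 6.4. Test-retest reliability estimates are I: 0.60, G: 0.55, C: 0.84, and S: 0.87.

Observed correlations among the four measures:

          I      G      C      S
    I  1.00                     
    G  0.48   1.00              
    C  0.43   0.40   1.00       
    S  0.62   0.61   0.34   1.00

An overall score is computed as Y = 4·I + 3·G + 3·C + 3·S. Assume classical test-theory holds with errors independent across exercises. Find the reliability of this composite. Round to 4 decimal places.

Var(Y) = 4²·5.9² + 3²·4.4² + 3²·12.2² + 3²·6.4² + 2·[12·5.9·4.4·0.48 + 12·5.9·12.2·0.43 + 12·5.9·6.4·0.62 + 9·4.4·12.2·0.40 + 9·4.4·6.4·0.61 + 9·12.2·6.4·0.34] = 2439.4 + 2777.3 = 5216.7.
Because errors are independent across components, Cov(Tᵢ,Tⱼ) = Cov(Xᵢ,Xⱼ); the off-diagonal part of the true-score variance is the same as above.
True-score variance = [4²·5.9²·0.60 + 3²·4.4²·0.55 + 3²·12.2²·0.84 + 3²·6.4²·0.87] + 2777.3 = 1875.96 + 2777.3 = 4653.26.
Reliability = 4653.26 / 5216.7 = 0.8920.

0.8920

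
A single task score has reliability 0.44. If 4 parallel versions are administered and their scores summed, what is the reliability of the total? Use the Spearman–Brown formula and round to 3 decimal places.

ρ_k = kρ / (1 + (k−1)ρ) = 4·0.44 / (1 + 3·0.44) = 1.760 / 2.320 = 0.759.

0.759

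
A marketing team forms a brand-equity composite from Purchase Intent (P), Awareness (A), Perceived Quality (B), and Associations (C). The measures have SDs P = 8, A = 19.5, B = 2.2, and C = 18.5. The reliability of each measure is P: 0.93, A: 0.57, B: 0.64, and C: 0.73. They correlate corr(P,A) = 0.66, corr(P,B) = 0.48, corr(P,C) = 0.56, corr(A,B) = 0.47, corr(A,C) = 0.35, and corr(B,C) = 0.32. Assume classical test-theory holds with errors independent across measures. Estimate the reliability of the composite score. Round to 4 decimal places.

Var(P+A+B+C) = 8² + 19.5² + 2.2² + 18.5² + 2·[8·19.5·0.66 + 8·2.2·0.48 + 8·18.5·0.56 + 19.5·2.2·0.47 + 19.5·18.5·0.35 + 2.2·18.5·0.32] = 791.34 + 707.475 = 1498.82.
With uncorrelated errors the cross-covariances are all true-score covariance, so they carry over unchanged; only the diagonal terms shrink to ρᵢσᵢ².
True-score variance = [8²·0.93 + 19.5²·0.57 + 2.2²·0.64 + 18.5²·0.73] + 707.475 = 529.203 + 707.475 = 1236.68.
Reliability = 1236.68 / 1498.82 = 0.8251.

0.8251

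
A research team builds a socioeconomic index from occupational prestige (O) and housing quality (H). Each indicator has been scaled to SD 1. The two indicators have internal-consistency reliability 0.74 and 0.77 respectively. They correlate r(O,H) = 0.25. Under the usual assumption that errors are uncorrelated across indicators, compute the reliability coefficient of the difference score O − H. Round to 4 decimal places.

Var(O−H) = 1 + 1 − 2·0.25 = 2 − 0.5 = 1.5.
With uncorrelated errors the cross-covariances are all true-score covariance, so they carry over unchanged; only the diagonal terms shrink to ρᵢσᵢ².
True-score variance = [0.74 + 0.77] − 0.5 = 1.51 − 0.5 = 1.01.
Reliability = 1.01 / 1.5 = 0.6733.

0.6733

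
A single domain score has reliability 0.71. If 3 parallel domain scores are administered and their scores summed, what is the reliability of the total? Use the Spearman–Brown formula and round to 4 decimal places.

0.8802

ρ_k = kρ / (1 + (k−1)ρ) = 3·0.71 / (1 + 2·0.71) = 2.130 / 2.420 = 0.8802.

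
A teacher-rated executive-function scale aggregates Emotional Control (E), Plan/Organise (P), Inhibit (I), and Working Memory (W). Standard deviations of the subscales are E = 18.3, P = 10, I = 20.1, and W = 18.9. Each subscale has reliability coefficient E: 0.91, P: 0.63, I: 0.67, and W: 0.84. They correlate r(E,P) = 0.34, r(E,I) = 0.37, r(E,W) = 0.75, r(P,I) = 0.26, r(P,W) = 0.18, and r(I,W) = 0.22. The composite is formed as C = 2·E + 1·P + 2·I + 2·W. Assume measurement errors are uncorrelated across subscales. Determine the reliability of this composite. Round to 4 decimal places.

Var(C) = 2²·18.3² + 10² + 2²·20.1² + 2²·18.9² + 2·[2·18.3·10·0.34 + 4·18.3·20.1·0.37 + 4·18.3·18.9·0.75 + 2·10·20.1·0.26 + 2·10·18.9·0.18 + 4·20.1·18.9·0.22] = 4484.44 + 4426.6 = 8911.04.
With uncorrelated errors the cross-covariances are all true-score covariance, so they carry over unchanged; only the diagonal terms shrink to ρᵢσᵢ².
True-score variance = [2²·18.3²·0.91 + 10²·0.63 + 2²·20.1²·0.67 + 2²·18.9²·0.84] + 4426.6 = 3564.97 + 4426.6 = 7991.58.
Reliability = 7991.58 / 8911.04 = 0.8968.

0.8968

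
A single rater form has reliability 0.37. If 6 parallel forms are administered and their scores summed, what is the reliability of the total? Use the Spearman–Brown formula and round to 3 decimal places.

ρ_k = kρ / (1 + (k−1)ρ) = 6·0.37 / (1 + 5·0.37) = 2.220 / 2.850 = 0.779.

0.779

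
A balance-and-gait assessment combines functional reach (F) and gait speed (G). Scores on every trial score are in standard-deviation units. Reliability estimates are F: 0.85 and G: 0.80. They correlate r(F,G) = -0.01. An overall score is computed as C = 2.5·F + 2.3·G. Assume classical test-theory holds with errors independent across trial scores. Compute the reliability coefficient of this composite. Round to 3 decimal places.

Var(C) = 2.5² + 2.3² + 2·[5.75·(-0.01)] = 11.54 − 0.115 = 11.425.
Because errors are independent across components, Cov(Tᵢ,Tⱼ) = Cov(Xᵢ,Xⱼ); the off-diagonal part of the true-score variance is the same as above.
True-score variance = [2.5²·0.85 + 2.3²·0.80] − 0.115 = 9.5445 − 0.115 = 9.4295.
Reliability = 9.4295 / 11.425 = 0.825.

0.825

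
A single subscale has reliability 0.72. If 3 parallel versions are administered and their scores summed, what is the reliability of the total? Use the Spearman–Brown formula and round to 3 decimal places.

ρ_k = kρ / (1 + (k−1)ρ) = 3·0.72 / (1 + 2·0.72) = 2.160 / 2.440 = 0.885.

0.885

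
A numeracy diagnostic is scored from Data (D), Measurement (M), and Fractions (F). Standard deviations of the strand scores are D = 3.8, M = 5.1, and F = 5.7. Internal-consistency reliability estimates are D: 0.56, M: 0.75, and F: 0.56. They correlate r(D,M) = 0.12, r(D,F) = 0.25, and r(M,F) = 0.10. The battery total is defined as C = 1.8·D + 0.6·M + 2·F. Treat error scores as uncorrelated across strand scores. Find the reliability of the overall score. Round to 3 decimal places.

Var(C) = 1.8²·3.8² + 0.6²·5.1² + 2²·5.7² + 2·[1.08·3.8·5.1·0.12 + 3.6·3.8·5.7·0.25 + 1.2·5.1·5.7·0.10] = 186.109 + 50.9881 = 237.097.
With uncorrelated errors the cross-covariances are all true-score covariance, so they carry over unchanged; only the diagonal terms shrink to ρᵢσᵢ².
True-score variance = [1.8²·3.8²·0.56 + 0.6²·5.1²·0.75 + 2²·5.7²·0.56] + 50.9881 = 106 + 50.9881 = 156.988.
Reliability = 156.988 / 237.097 = 0.662.

0.662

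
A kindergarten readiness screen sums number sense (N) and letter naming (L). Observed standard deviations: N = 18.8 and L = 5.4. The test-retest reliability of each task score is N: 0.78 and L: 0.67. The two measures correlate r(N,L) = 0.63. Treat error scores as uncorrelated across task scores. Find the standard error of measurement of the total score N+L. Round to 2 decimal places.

9.35

Var(total) = 382.6 + 127.915 = 510.515.
True-score variance = 295.22 + 127.915 = 423.136, so reliability = 0.8288.
Error variance = 510.515 − 423.136 = 87.3796; SEM = √87.3796 = 9.35.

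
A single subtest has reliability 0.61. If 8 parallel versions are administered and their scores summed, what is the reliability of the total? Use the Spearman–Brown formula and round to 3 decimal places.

0.926

ρ_k = kρ / (1 + (k−1)ρ) = 8·0.61 / (1 + 7·0.61) = 4.880 / 5.270 = 0.926.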